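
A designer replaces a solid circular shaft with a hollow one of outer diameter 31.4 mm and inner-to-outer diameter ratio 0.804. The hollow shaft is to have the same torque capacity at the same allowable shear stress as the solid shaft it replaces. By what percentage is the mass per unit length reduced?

Equal τ_max and T ⇒ the solid shaft needs d_s³ = d_o³(1−k⁴), so d_s = 31.4·(1−0.804⁴)^(1/3) = 26.22 mm.
Area ratio A_h/A_s = d_o²(1−k²)/d_s² = (1−k²)/(1−k⁴)^(2/3) = 0.5072.
Mass saving = 1 − 0.5072 = 49.3 %.

49.3 %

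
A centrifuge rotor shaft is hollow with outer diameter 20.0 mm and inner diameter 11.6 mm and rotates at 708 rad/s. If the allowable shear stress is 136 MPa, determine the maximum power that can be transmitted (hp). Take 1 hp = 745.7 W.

180 hp

J = π(d_o⁴ − d_i⁴)/32 = π(0.0200⁴ − 0.0116⁴)/32 = 1.393×10^-8 m⁴.
T_max = τ_allow·J/r = 1.36×10^8 × 1.393×10^-8 / 0.0100 = 189.5 N·m.
ω = 708 rad/s, so P_max = T_max·ω = 1.341×10^5 W.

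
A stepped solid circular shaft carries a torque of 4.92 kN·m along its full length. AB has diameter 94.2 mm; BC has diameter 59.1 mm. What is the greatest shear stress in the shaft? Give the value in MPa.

121 MPa

Under the same torque, τ_max = 16T/(πd³) is largest where d is smallest — segment BC (d = 59.1 mm).
τ_max = 16·4920/(π·(0.0591)³) = 1.214×10^8 Pa.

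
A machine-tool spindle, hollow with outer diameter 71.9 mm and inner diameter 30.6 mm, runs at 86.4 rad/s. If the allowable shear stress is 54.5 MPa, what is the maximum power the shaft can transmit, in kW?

332 kW

J = π(d_o⁴ − d_i⁴)/32 = π(0.0719⁴ − 0.0306⁴)/32 = 2.538×10^-6 m⁴.
T_max = τ_allow·J/r = 5.45×10^7 × 2.538×10^-6 / 0.0360 = 3847 N·m.
ω = 86.4 rad/s, so P_max = T_max·ω = 3.324×10^5 W.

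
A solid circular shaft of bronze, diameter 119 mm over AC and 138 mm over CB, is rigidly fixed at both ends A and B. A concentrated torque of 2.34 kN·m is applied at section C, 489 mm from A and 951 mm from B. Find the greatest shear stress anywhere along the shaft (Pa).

3.66e6 Pa

Compatibility: T_A·a/J_AC = T_B·b/J_CB with T_A + T_B = T₀.
J_AC = 1.97×10^-5 m⁴, J_CB = 3.56×10^-5 m⁴, so T_A = T₀·(J_AC/a)/((J_AC/a)+(J_CB/b)) = 1212 N·m, T_B = 1128 N·m.
τ in each portion: τ_AC = 3.66×10^6 Pa, τ_CB = 2.19×10^6 Pa; maximum is in AC.
τ_max = T_AC·r/J = 1212·0.0595/1.97×10^-5 = 3.664×10^6 Pa.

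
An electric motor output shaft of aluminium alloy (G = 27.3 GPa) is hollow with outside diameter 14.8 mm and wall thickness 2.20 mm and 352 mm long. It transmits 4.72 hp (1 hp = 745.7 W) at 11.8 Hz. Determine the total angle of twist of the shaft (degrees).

ω = 2π·11.8 = 74.14 rad/s, so T = P/ω = 4.72×745.7 / 74.14 = 47.47 N·m.
J = π(d_o⁴ − d_i⁴)/32 = π(0.0148⁴ − 0.0104⁴)/32 = 3.562×10^-9 m⁴.
θ = T·L/(G·J) = 47.47 × 0.352 / (27.3×10⁹ × 3.562×10^-9) = 0.1719 rad.

9.85°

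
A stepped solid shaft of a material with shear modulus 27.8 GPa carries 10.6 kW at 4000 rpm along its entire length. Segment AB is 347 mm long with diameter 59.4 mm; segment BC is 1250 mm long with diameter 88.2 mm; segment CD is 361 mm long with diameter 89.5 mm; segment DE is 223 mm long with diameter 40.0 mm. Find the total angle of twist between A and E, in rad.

ω = 2π·4000/60 = 418.9 rad/s, so T = P/ω = 10.6×10³ / 418.9 = 25.31 N·m.
J_AB = π(0.0594)⁴/32 = 1.22×10^-6 m⁴; J_BC = π(0.0882)⁴/32 = 5.94×10^-6 m⁴; J_CD = π(0.0895)⁴/32 = 6.30×10^-6 m⁴; J_DE = π(0.0400)⁴/32 = 2.51×10^-7 m⁴.
θ = (T/G)·Σ L_i/J_i = (25.31/27.8×10⁹)·(0.347/1.22×10^-6 + 1.25/5.94×10^-6 + 0.361/6.30×10^-6 + 0.223/2.51×10^-7) = 1.310×10^-3 rad.

0.00131 rad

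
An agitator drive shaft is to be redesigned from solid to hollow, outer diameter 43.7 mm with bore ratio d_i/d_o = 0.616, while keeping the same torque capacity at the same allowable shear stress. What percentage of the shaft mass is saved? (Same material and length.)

31.2 %

Equal τ_max and T ⇒ the solid shaft needs d_s³ = d_o³(1−k⁴), so d_s = 43.7·(1−0.616⁴)^(1/3) = 41.49 mm.
Area ratio A_h/A_s = d_o²(1−k²)/d_s² = (1−k²)/(1−k⁴)^(2/3) = 0.6883.
Mass saving = 1 − 0.6883 = 31.2 %.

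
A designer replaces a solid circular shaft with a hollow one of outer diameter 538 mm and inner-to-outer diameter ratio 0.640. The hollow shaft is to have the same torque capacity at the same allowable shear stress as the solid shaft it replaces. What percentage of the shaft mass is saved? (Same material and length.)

Equal τ_max and T ⇒ the solid shaft needs d_s³ = d_o³(1−k⁴), so d_s = 538·(1−0.640⁴)^(1/3) = 506.1 mm.
Area ratio A_h/A_s = d_o²(1−k²)/d_s² = (1−k²)/(1−k⁴)^(2/3) = 0.6673.
Mass saving = 1 − 0.6673 = 33.3 %.

33.3 %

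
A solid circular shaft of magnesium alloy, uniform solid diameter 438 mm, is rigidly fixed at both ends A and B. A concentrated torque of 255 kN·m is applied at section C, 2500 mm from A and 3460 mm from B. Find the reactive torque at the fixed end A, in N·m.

With uniform GJ and both ends fixed, compatibility θ_AC = θ_CB gives T_A·a = T_B·b, together with T_A + T_B = T₀.
T_A = T₀·b/(a+b) = 255000·3460/5960 = 148000 N·m; T_B = 107000 N·m.

148000 N·m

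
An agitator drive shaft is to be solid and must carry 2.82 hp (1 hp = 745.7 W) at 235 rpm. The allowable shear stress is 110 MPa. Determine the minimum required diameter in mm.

ω = 2π·235/60 = 24.61 rad/s, so T = P/ω = 2.82×745.7 / 24.61 = 85.45 N·m.
For a solid shaft τ_max = 16T/(πd³), so d = (16T/(π τ_allow))^(1/3) = (16·85.45/(π·1.10×10^8))^(1/3) = 0.01582 m.

15.8 mm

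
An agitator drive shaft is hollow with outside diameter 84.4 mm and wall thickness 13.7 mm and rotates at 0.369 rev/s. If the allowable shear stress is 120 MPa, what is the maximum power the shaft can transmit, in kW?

J = π(d_o⁴ − d_i⁴)/32 = π(0.0844⁴ − 0.0570⁴)/32 = 3.945×10^-6 m⁴.
T_max = τ_allow·J/r = 1.20×10^8 × 3.945×10^-6 / 0.0422 = 11220 N·m.
ω = 2π·0.369 = 2.318 rad/s, so P_max = T_max·ω = 2.601×10^4 W.

26.0 kW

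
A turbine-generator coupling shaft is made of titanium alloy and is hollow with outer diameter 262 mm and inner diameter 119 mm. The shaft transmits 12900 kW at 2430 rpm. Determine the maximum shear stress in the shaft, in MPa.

15.0 MPa

ω = 2π·2430/60 = 254.5 rad/s, so T = P/ω = 12900×10³ / 254.5 = 50690 N·m.
J = π(d_o⁴ − d_i⁴)/32 = π(0.262⁴ − 0.119⁴)/32 = 4.429×10^-4 m⁴.
τ_max = T·r/J = 50690 × 0.131 / 4.429×10^-4 = 1.499×10^7 Pa.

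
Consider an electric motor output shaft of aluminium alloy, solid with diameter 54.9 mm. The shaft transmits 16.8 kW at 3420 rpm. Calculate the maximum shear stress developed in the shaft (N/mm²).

1.44 N/mm²

ω = 2π·3420/60 = 358.1 rad/s, so T = P/ω = 16.8×10³ / 358.1 = 46.91 N·m.
J = πd⁴/32 = π(0.0549)⁴/32 = 8.918×10^-7 m⁴.
τ_max = T·r/J = 46.91 × 0.0274 / 8.918×10^-7 = 1.444×10^6 Pa.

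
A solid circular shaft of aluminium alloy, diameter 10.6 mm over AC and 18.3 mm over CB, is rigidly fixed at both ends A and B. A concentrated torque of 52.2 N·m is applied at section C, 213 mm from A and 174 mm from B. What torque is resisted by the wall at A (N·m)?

4.40 N·m

Compatibility: T_A·a/J_AC = T_B·b/J_CB with T_A + T_B = T₀.
J_AC = 1.24×10^-9 m⁴, J_CB = 1.10×10^-8 m⁴, so T_A = T₀·(J_AC/a)/((J_AC/a)+(J_CB/b)) = 4.396 N·m, T_B = 47.80 N·m.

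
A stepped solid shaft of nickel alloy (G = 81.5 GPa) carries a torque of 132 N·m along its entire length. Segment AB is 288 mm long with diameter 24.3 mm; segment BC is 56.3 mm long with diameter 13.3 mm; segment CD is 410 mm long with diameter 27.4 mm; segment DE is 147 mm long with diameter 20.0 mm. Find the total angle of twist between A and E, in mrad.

70.5 mrad

J_AB = π(0.0243)⁴/32 = 3.42×10^-8 m⁴; J_BC = π(0.0133)⁴/32 = 3.07×10^-9 m⁴; J_CD = π(0.0274)⁴/32 = 5.53×10^-8 m⁴; J_DE = π(0.0200)⁴/32 = 1.57×10^-8 m⁴.
θ = (T/G)·Σ L_i/J_i = (132.0/81.5×10⁹)·(0.288/3.42×10^-8 + 0.0563/3.07×10^-9 + 0.410/5.53×10^-8 + 0.147/1.57×10^-8) = 0.07047 rad.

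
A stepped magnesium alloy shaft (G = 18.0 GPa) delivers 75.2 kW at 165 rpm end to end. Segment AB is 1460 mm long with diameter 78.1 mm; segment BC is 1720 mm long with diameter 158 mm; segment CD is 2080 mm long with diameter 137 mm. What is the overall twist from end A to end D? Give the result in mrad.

118 mrad

ω = 2π·165/60 = 17.28 rad/s, so T = P/ω = 75.2×10³ / 17.28 = 4352 N·m.
J_AB = π(0.0781)⁴/32 = 3.65×10^-6 m⁴; J_BC = π(0.158)⁴/32 = 6.12×10^-5 m⁴; J_CD = π(0.137)⁴/32 = 3.46×10^-5 m⁴.
θ = (T/G)·Σ L_i/J_i = (4352/18.0×10⁹)·(1.46/3.65×10^-6 + 1.72/6.12×10^-5 + 2.08/3.46×10^-5) = 0.1180 rad.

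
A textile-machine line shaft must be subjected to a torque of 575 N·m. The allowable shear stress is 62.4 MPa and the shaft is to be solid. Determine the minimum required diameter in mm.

For a solid shaft τ_max = 16T/(πd³), so d = (16T/(π τ_allow))^(1/3) = (16·575.0/(π·6.24×10^7))^(1/3) = 0.03607 m.

36.1 mm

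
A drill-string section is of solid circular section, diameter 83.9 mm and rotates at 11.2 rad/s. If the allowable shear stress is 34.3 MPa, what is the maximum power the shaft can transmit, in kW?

44.5 kW

J = πd⁴/32 = π(0.0839)⁴/32 = 4.865×10^-6 m⁴.
T_max = τ_allow·J/r = 3.43×10^7 × 4.865×10^-6 / 0.0420 = 3977 N·m.
ω = 11.2 rad/s, so P_max = T_max·ω = 4.455×10^4 W.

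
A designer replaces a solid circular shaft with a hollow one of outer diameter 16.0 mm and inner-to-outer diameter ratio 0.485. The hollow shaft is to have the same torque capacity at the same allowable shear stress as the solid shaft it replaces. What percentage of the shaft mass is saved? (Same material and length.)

Equal τ_max and T ⇒ the solid shaft needs d_s³ = d_o³(1−k⁴), so d_s = 16.0·(1−0.485⁴)^(1/3) = 15.70 mm.
Area ratio A_h/A_s = d_o²(1−k²)/d_s² = (1−k²)/(1−k⁴)^(2/3) = 0.7944.
Mass saving = 1 − 0.7944 = 20.6 %.

20.6 %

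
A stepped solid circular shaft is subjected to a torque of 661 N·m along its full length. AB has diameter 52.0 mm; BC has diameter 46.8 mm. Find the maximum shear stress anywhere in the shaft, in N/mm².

Under the same torque, τ_max = 16T/(πd³) is largest where d is smallest — segment BC (d = 46.8 mm).
τ_max = 16·661.0/(π·(0.0468)³) = 3.284×10^7 Pa.

32.8 N/mm²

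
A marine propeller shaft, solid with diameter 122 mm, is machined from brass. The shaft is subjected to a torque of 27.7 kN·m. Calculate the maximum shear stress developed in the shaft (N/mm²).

77.7 N/mm²

J = πd⁴/32 = π(0.122)⁴/32 = 2.175×10^-5 m⁴.
τ_max = T·r/J = 27700 × 0.0610 / 2.175×10^-5 = 7.769×10^7 Pa.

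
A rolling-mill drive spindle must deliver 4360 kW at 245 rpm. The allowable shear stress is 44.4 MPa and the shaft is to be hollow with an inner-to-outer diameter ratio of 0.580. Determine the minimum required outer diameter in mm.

ω = 2π·245/60 = 25.66 rad/s, so T = P/ω = 4360×10³ / 25.66 = 169900 N·m.
For a hollow shaft with d_i/d_o = 0.580: τ_max = 16T/(π d_o³ (1−k⁴)), so d_o = [16T/(π τ_allow (1−k⁴))]^(1/3) = [16·169900/(π·4.44×10^7·0.8868)]^(1/3) = 0.2801 m.

280 mm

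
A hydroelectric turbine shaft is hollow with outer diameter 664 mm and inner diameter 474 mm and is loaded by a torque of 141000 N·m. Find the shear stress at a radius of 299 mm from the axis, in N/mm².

2.98 N/mm²

J = π(d_o⁴ − d_i⁴)/32 = π(0.664⁴ − 0.474⁴)/32 = 0.01413 m⁴.
Shear stress varies linearly with radius: τ = T·r/J = 141000 × 0.299 / 0.01413 = 2.984×10^6 Pa.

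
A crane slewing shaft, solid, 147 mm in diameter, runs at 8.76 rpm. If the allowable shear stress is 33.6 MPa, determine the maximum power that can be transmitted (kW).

19.2 kW

J = πd⁴/32 = π(0.147)⁴/32 = 4.584×10^-5 m⁴.
T_max = τ_allow·J/r = 3.36×10^7 × 4.584×10^-5 / 0.0735 = 20960 N·m.
ω = 2π·8.76/60 = 0.9173 rad/s, so P_max = T_max·ω = 1.922×10^4 W.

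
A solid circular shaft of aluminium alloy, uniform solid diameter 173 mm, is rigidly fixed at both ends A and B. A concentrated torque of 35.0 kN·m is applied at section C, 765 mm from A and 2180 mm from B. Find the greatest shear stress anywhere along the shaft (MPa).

With uniform GJ and both ends fixed, compatibility θ_AC = θ_CB gives T_A·a = T_B·b, together with T_A + T_B = T₀.
T_A = T₀·b/(a+b) = 35000·2180/2945 = 25910 N·m; T_B = 9092 N·m.
τ in each portion: τ_AC = 2.55×10^7 Pa, τ_CB = 8.94×10^6 Pa; maximum is in AC.
τ_max = T_AC·r/J = 25910·0.0865/8.79×10^-5 = 2.548×10^7 Pa.

25.5 MPa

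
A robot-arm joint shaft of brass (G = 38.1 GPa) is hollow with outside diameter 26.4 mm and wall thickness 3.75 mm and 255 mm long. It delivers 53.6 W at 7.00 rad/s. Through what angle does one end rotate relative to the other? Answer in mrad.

ω = 7.00 rad/s, so T = P/ω = 53.6 / 7.000 = 7.657 N·m.
J = π(d_o⁴ − d_i⁴)/32 = π(0.0264⁴ − 0.0189⁴)/32 = 3.516×10^-8 m⁴.
θ = T·L/(G·J) = 7.657 × 0.255 / (38.1×10⁹ × 3.516×10^-8) = 1.458×10^-3 rad.

1.46 mrad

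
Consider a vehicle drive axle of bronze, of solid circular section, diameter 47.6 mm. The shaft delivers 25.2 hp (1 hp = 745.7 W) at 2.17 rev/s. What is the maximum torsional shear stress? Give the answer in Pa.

ω = 2π·2.17 = 13.63 rad/s, so T = P/ω = 25.2×745.7 / 13.63 = 1378 N·m.
J = πd⁴/32 = π(0.0476)⁴/32 = 5.040×10^-7 m⁴.
τ_max = T·r/J = 1378 × 0.0238 / 5.040×10^-7 = 6.508×10^7 Pa.

6.51e7 Pa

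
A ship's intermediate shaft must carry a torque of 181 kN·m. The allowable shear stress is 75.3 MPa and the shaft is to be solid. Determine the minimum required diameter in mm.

230 mm

For a solid shaft τ_max = 16T/(πd³), so d = (16T/(π τ_allow))^(1/3) = (16·181000/(π·7.53×10^7))^(1/3) = 0.2305 m.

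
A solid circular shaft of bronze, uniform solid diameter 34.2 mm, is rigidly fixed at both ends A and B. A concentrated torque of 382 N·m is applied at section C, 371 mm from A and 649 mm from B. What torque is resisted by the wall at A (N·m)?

243 N·m

With uniform GJ and both ends fixed, compatibility θ_AC = θ_CB gives T_A·a = T_B·b, together with T_A + T_B = T₀.
T_A = T₀·b/(a+b) = 382.0·649/1020 = 243.1 N·m; T_B = 138.9 N·m.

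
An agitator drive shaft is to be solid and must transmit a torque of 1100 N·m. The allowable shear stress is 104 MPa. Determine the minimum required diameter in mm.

For a solid shaft τ_max = 16T/(πd³), so d = (16T/(π τ_allow))^(1/3) = (16·1100/(π·1.04×10^8))^(1/3) = 0.03777 m.

37.8 mm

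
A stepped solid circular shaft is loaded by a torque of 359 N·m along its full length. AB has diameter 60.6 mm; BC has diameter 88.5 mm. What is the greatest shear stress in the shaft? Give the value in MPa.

Under the same torque, τ_max = 16T/(πd³) is largest where d is smallest — segment AB (d = 60.6 mm).
τ_max = 16·359.0/(π·(0.0606)³) = 8.216×10^6 Pa.

8.22 MPa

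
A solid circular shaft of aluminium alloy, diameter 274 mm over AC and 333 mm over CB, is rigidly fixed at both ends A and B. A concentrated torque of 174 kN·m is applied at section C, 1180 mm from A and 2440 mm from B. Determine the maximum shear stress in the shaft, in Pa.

2.10e7 Pa

Compatibility: T_A·a/J_AC = T_B·b/J_CB with T_A + T_B = T₀.
J_AC = 5.53×10^-4 m⁴, J_CB = 1.21×10^-3 m⁴, so T_A = T₀·(J_AC/a)/((J_AC/a)+(J_CB/b)) = 84670 N·m, T_B = 89330 N·m.
τ in each portion: τ_AC = 2.10×10^7 Pa, τ_CB = 1.23×10^7 Pa; maximum is in AC.
τ_max = T_AC·r/J = 84670·0.137/5.53×10^-4 = 2.096×10^7 Pa.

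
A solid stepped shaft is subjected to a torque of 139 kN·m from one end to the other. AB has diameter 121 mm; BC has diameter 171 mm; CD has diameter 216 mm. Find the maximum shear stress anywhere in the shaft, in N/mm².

Under the same torque, τ_max = 16T/(πd³) is largest where d is smallest — segment AB (d = 121 mm).
τ_max = 16·139000/(π·(0.121)³) = 3.996×10^8 Pa.

400 N/mm²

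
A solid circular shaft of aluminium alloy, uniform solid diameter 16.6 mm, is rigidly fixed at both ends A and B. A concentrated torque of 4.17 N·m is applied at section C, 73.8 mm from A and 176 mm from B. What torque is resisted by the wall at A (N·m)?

With uniform GJ and both ends fixed, compatibility θ_AC = θ_CB gives T_A·a = T_B·b, together with T_A + T_B = T₀.
T_A = T₀·b/(a+b) = 4.170·176/249.8 = 2.938 N·m; T_B = 1.232 N·m.

2.94 N·m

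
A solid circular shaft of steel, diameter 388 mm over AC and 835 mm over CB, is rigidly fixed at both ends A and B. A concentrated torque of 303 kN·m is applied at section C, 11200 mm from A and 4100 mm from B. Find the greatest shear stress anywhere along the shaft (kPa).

Compatibility: T_A·a/J_AC = T_B·b/J_CB with T_A + T_B = T₀.
J_AC = 2.22×10^-3 m⁴, J_CB = 0.0477 m⁴, so T_A = T₀·(J_AC/a)/((J_AC/a)+(J_CB/b)) = 5084 N·m, T_B = 297900 N·m.
τ in each portion: τ_AC = 4.43×10^5 Pa, τ_CB = 2.61×10^6 Pa; maximum is in CB.
τ_max = T_CB·r/J = 297900·0.417/0.0477 = 2.606×10^6 Pa.

2610 kPa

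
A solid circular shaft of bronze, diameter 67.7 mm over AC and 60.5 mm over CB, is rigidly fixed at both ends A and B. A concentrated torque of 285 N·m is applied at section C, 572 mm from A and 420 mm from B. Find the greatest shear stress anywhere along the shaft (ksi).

Compatibility: T_A·a/J_AC = T_B·b/J_CB with T_A + T_B = T₀.
J_AC = 2.06×10^-6 m⁴, J_CB = 1.32×10^-6 m⁴, so T_A = T₀·(J_AC/a)/((J_AC/a)+(J_CB/b)) = 152.5 N·m, T_B = 132.5 N·m.
τ in each portion: τ_AC = 2.50×10^6 Pa, τ_CB = 3.05×10^6 Pa; maximum is in CB.
τ_max = T_CB·r/J = 132.5·0.0302/1.32×10^-6 = 3.047×10^6 Pa.

0.442 ksi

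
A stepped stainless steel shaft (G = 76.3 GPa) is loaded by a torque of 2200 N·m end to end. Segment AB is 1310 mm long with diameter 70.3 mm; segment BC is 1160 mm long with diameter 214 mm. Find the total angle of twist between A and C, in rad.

0.0159 rad

J_AB = π(0.0703)⁴/32 = 2.40×10^-6 m⁴; J_BC = π(0.214)⁴/32 = 2.06×10^-4 m⁴.
θ = (T/G)·Σ L_i/J_i = (2200/76.3×10⁹)·(1.31/2.40×10^-6 + 1.16/2.06×10^-4) = 0.01591 rad.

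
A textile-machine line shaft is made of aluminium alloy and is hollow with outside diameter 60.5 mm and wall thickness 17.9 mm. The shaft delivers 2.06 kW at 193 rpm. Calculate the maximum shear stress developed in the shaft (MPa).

2.41 MPa

ω = 2π·193/60 = 20.21 rad/s, so T = P/ω = 2.06×10³ / 20.21 = 101.9 N·m.
J = π(d_o⁴ − d_i⁴)/32 = π(0.0605⁴ − 0.0247⁴)/32 = 1.279×10^-6 m⁴.
τ_max = T·r/J = 101.9 × 0.0302 / 1.279×10^-6 = 2.411×10^6 Pa.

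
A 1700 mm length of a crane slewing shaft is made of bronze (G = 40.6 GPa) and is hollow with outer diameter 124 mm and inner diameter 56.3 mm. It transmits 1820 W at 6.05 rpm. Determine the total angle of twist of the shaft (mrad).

ω = 2π·6.05/60 = 0.6336 rad/s, so T = P/ω = 1820 / 0.6336 = 2873 N·m.
J = π(d_o⁴ − d_i⁴)/32 = π(0.124⁴ − 0.0563⁴)/32 = 2.222×10^-5 m⁴.
θ = T·L/(G·J) = 2873 × 1.70 / (40.6×10⁹ × 2.222×10^-5) = 5.412×10^-3 rad.

5.41 mrad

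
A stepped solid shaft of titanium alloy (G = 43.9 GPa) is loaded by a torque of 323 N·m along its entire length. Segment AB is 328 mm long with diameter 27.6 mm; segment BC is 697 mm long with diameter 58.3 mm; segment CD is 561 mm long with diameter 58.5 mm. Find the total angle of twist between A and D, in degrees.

J_AB = π(0.0276)⁴/32 = 5.70×10^-8 m⁴; J_BC = π(0.0583)⁴/32 = 1.13×10^-6 m⁴; J_CD = π(0.0585)⁴/32 = 1.15×10^-6 m⁴.
θ = (T/G)·Σ L_i/J_i = (323.0/43.9×10⁹)·(0.328/5.70×10^-8 + 0.697/1.13×10^-6 + 0.561/1.15×10^-6) = 0.05047 rad.

2.89°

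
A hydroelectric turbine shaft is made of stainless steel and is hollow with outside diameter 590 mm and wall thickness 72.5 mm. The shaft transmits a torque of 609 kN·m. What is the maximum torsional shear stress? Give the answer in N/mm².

22.3 N/mm²

J = π(d_o⁴ − d_i⁴)/32 = π(0.590⁴ − 0.445⁴)/32 = 8.046×10^-3 m⁴.
τ_max = T·r/J = 609000 × 0.295 / 8.046×10^-3 = 2.233×10^7 Pa.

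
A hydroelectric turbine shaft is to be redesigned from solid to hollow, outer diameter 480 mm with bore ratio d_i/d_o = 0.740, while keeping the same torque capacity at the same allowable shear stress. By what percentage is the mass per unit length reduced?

Equal τ_max and T ⇒ the solid shaft needs d_s³ = d_o³(1−k⁴), so d_s = 480·(1−0.740⁴)^(1/3) = 426.2 mm.
Area ratio A_h/A_s = d_o²(1−k²)/d_s² = (1−k²)/(1−k⁴)^(2/3) = 0.5738.
Mass saving = 1 − 0.5738 = 42.6 %.

42.6 %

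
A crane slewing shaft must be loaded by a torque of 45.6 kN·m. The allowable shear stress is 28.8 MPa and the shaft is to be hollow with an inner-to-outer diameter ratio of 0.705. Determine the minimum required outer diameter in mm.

For a hollow shaft with d_i/d_o = 0.705: τ_max = 16T/(π d_o³ (1−k⁴)), so d_o = [16T/(π τ_allow (1−k⁴))]^(1/3) = [16·45600/(π·2.88×10^7·0.7530)]^(1/3) = 0.2204 m.

220 mm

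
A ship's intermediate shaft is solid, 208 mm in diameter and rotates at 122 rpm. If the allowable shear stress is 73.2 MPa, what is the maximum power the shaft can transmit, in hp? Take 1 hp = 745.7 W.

2220 hp

J = πd⁴/32 = π(0.208)⁴/32 = 1.838×10^-4 m⁴.
T_max = τ_allow·J/r = 7.32×10^7 × 1.838×10^-4 / 0.104 = 129300 N·m.
ω = 2π·122/60 = 12.78 rad/s, so P_max = T_max·ω = 1.652×10^6 W.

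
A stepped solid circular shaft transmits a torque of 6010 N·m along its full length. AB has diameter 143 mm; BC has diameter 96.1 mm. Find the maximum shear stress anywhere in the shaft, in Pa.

Under the same torque, τ_max = 16T/(πd³) is largest where d is smallest — segment BC (d = 96.1 mm).
τ_max = 16·6010/(π·(0.0961)³) = 3.449×10^7 Pa.

3.45e7 Pa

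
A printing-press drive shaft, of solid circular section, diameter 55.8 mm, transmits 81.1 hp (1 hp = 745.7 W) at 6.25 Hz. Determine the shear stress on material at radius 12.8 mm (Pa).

ω = 2π·6.25 = 39.27 rad/s, so T = P/ω = 81.1×745.7 / 39.27 = 1540 N·m.
J = πd⁴/32 = π(0.0558)⁴/32 = 9.518×10^-7 m⁴.
Shear stress varies linearly with radius: τ = T·r/J = 1540 × 0.0128 / 9.518×10^-7 = 2.071×10^7 Pa.

2.07e7 Pa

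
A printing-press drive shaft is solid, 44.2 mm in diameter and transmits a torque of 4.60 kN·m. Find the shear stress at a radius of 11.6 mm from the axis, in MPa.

J = πd⁴/32 = π(0.0442)⁴/32 = 3.747×10^-7 m⁴.
Shear stress varies linearly with radius: τ = T·r/J = 4600 × 0.0116 / 3.747×10^-7 = 1.424×10^8 Pa.

142 MPa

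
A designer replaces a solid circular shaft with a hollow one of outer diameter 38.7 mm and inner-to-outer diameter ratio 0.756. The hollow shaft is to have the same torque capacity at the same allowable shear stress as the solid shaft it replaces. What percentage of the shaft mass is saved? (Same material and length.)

Equal τ_max and T ⇒ the solid shaft needs d_s³ = d_o³(1−k⁴), so d_s = 38.7·(1−0.756⁴)^(1/3) = 33.92 mm.
Area ratio A_h/A_s = d_o²(1−k²)/d_s² = (1−k²)/(1−k⁴)^(2/3) = 0.5577.
Mass saving = 1 − 0.5577 = 44.2 %.

44.2 %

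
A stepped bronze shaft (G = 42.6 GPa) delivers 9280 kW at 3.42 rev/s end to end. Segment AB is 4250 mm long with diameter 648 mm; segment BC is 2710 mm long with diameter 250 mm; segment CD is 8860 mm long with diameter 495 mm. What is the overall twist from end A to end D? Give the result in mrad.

89.4 mrad

ω = 2π·3.42 = 21.49 rad/s, so T = P/ω = 9280×10³ / 21.49 = 431900 N·m.
J_AB = π(0.648)⁴/32 = 0.0173 m⁴; J_BC = π(0.250)⁴/32 = 3.83×10^-4 m⁴; J_CD = π(0.495)⁴/32 = 5.89×10^-3 m⁴.
θ = (T/G)·Σ L_i/J_i = (431900/42.6×10⁹)·(4.25/0.0173 + 2.71/3.83×10^-4 + 8.86/5.89×10^-3) = 0.08937 rad.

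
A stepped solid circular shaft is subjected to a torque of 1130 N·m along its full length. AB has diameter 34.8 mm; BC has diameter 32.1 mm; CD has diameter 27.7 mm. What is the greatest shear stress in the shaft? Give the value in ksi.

39.3 ksi

Under the same torque, τ_max = 16T/(πd³) is largest where d is smallest — segment CD (d = 27.7 mm).
τ_max = 16·1130/(π·(0.0277)³) = 2.708×10^8 Pa.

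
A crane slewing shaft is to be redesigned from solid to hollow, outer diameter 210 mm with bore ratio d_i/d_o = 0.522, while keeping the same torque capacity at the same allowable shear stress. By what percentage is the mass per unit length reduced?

Equal τ_max and T ⇒ the solid shaft needs d_s³ = d_o³(1−k⁴), so d_s = 210·(1−0.522⁴)^(1/3) = 204.7 mm.
Area ratio A_h/A_s = d_o²(1−k²)/d_s² = (1−k²)/(1−k⁴)^(2/3) = 0.7659.
Mass saving = 1 − 0.7659 = 23.4 %.

23.4 %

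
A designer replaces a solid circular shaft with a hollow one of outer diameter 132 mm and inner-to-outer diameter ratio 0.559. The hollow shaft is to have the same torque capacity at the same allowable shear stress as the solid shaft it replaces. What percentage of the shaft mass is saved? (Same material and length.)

Equal τ_max and T ⇒ the solid shaft needs d_s³ = d_o³(1−k⁴), so d_s = 132·(1−0.559⁴)^(1/3) = 127.6 mm.
Area ratio A_h/A_s = d_o²(1−k²)/d_s² = (1−k²)/(1−k⁴)^(2/3) = 0.7363.
Mass saving = 1 − 0.7363 = 26.4 %.

26.4 %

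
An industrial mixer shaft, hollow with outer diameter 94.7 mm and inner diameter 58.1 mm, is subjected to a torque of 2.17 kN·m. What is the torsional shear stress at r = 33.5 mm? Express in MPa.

10.7 MPa

J = π(d_o⁴ − d_i⁴)/32 = π(0.0947⁴ − 0.0581⁴)/32 = 6.777×10^-6 m⁴.
Shear stress varies linearly with radius: τ = T·r/J = 2170 × 0.0335 / 6.777×10^-6 = 1.073×10^7 Pa.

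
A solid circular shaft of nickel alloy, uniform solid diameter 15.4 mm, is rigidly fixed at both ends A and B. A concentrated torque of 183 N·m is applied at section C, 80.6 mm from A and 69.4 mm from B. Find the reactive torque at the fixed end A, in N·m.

With uniform GJ and both ends fixed, compatibility θ_AC = θ_CB gives T_A·a = T_B·b, together with T_A + T_B = T₀.
T_A = T₀·b/(a+b) = 183.0·69.4/150.0 = 84.67 N·m; T_B = 98.33 N·m.

84.7 N·m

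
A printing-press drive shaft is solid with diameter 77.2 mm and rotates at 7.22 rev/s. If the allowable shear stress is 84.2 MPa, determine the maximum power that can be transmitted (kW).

345 kW

J = πd⁴/32 = π(0.0772)⁴/32 = 3.487×10^-6 m⁴.
T_max = τ_allow·J/r = 8.42×10^7 × 3.487×10^-6 / 0.0386 = 7607 N·m.
ω = 2π·7.22 = 45.36 rad/s, so P_max = T_max·ω = 3.451×10^5 W.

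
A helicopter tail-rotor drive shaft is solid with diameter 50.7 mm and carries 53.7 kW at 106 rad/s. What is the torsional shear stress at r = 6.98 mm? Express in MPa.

ω = 106 rad/s, so T = P/ω = 53.7×10³ / 106.0 = 506.6 N·m.
J = πd⁴/32 = π(0.0507)⁴/32 = 6.487×10^-7 m⁴.
Shear stress varies linearly with radius: τ = T·r/J = 506.6 × 0.00698 / 6.487×10^-7 = 5.451×10^6 Pa.

5.45 MPa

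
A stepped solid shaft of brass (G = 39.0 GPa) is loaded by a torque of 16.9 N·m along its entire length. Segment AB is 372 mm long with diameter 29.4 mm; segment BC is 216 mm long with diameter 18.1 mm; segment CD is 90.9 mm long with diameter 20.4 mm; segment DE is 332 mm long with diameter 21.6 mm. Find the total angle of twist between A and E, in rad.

J_AB = π(0.0294)⁴/32 = 7.33×10^-8 m⁴; J_BC = π(0.0181)⁴/32 = 1.05×10^-8 m⁴; J_CD = π(0.0204)⁴/32 = 1.70×10^-8 m⁴; J_DE = π(0.0216)⁴/32 = 2.14×10^-8 m⁴.
θ = (T/G)·Σ L_i/J_i = (16.90/39.0×10⁹)·(0.372/7.33×10^-8 + 0.216/1.05×10^-8 + 0.0909/1.70×10^-8 + 0.332/2.14×10^-8) = 0.02013 rad.

0.0201 rad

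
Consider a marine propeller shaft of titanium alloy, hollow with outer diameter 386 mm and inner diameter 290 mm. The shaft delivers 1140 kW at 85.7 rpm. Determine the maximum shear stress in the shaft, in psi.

2390 psi

ω = 2π·85.7/60 = 8.974 rad/s, so T = P/ω = 1140×10³ / 8.974 = 127000 N·m.
J = π(d_o⁴ − d_i⁴)/32 = π(0.386⁴ − 0.290⁴)/32 = 1.485×10^-3 m⁴.
τ_max = T·r/J = 127000 × 0.193 / 1.485×10^-3 = 1.651×10^7 Pa.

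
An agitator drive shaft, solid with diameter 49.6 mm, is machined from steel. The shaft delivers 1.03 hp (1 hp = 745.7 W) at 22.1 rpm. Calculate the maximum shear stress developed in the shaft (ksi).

ω = 2π·22.1/60 = 2.314 rad/s, so T = P/ω = 1.03×745.7 / 2.314 = 331.9 N·m.
J = πd⁴/32 = π(0.0496)⁴/32 = 5.942×10^-7 m⁴.
τ_max = T·r/J = 331.9 × 0.0248 / 5.942×10^-7 = 1.385×10^7 Pa.

2.01 ksi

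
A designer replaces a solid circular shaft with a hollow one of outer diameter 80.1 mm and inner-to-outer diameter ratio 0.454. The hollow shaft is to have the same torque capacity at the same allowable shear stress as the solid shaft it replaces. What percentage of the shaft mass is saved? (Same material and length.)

Equal τ_max and T ⇒ the solid shaft needs d_s³ = d_o³(1−k⁴), so d_s = 80.1·(1−0.454⁴)^(1/3) = 78.95 mm.
Area ratio A_h/A_s = d_o²(1−k²)/d_s² = (1−k²)/(1−k⁴)^(2/3) = 0.8172.
Mass saving = 1 − 0.8172 = 18.3 %.

18.3 %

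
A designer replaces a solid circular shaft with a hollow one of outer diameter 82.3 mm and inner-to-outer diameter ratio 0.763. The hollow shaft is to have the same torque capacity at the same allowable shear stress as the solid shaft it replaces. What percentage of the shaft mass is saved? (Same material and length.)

44.9 %

Equal τ_max and T ⇒ the solid shaft needs d_s³ = d_o³(1−k⁴), so d_s = 82.3·(1−0.763⁴)^(1/3) = 71.69 mm.
Area ratio A_h/A_s = d_o²(1−k²)/d_s² = (1−k²)/(1−k⁴)^(2/3) = 0.5506.
Mass saving = 1 − 0.5506 = 44.9 %.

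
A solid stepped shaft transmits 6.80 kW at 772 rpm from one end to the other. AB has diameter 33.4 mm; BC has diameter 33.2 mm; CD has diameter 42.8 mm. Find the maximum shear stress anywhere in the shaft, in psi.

ω = 2π·772/60 = 80.84 rad/s, so T = P/ω = 6.80×10³ / 80.84 = 84.11 N·m.
Under the same torque, τ_max = 16T/(πd³) is largest where d is smallest — segment BC (d = 33.2 mm).
τ_max = 16·84.11/(π·(0.0332)³) = 1.171×10^7 Pa.

1700 psi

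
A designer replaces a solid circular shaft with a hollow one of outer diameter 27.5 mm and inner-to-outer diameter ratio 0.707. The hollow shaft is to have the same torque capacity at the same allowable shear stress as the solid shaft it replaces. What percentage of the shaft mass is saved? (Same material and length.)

39.4 %

Equal τ_max and T ⇒ the solid shaft needs d_s³ = d_o³(1−k⁴), so d_s = 27.5·(1−0.707⁴)^(1/3) = 24.99 mm.
Area ratio A_h/A_s = d_o²(1−k²)/d_s² = (1−k²)/(1−k⁴)^(2/3) = 0.6058.
Mass saving = 1 − 0.6058 = 39.4 %.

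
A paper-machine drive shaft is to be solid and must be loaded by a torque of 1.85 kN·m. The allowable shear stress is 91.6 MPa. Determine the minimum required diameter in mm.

For a solid shaft τ_max = 16T/(πd³), so d = (16T/(π τ_allow))^(1/3) = (16·1850/(π·9.16×10^7))^(1/3) = 0.04685 m.

46.9 mm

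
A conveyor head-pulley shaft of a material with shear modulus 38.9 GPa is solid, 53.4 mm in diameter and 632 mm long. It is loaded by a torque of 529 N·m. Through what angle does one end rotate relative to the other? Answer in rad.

0.0108 rad

J = πd⁴/32 = π(0.0534)⁴/32 = 7.983×10^-7 m⁴.
θ = T·L/(G·J) = 529.0 × 0.632 / (38.9×10⁹ × 7.983×10^-7) = 0.01077 rad.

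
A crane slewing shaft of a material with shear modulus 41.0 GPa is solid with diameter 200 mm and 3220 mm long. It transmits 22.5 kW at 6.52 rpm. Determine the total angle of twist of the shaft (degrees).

ω = 2π·6.52/60 = 0.6828 rad/s, so T = P/ω = 22.5×10³ / 0.6828 = 32950 N·m.
J = πd⁴/32 = π(0.200)⁴/32 = 1.571×10^-4 m⁴.
θ = T·L/(G·J) = 32950 × 3.22 / (41.0×10⁹ × 1.571×10^-4) = 0.01648 rad.

0.944°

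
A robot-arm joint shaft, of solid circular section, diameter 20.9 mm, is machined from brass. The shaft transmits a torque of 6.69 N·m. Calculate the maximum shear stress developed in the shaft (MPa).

J = πd⁴/32 = π(0.0209)⁴/32 = 1.873×10^-8 m⁴.
τ_max = T·r/J = 6.690 × 0.0104 / 1.873×10^-8 = 3.732×10^6 Pa.

3.73 MPa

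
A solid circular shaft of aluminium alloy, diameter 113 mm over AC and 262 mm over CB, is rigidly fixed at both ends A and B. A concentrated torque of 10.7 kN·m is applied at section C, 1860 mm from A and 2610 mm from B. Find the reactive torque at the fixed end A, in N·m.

Compatibility: T_A·a/J_AC = T_B·b/J_CB with T_A + T_B = T₀.
J_AC = 1.60×10^-5 m⁴, J_CB = 4.63×10^-4 m⁴, so T_A = T₀·(J_AC/a)/((J_AC/a)+(J_CB/b)) = 495.5 N·m, T_B = 10200 N·m.

495 N·m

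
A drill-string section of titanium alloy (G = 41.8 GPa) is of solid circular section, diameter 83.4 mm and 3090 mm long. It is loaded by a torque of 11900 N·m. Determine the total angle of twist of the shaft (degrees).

10.6°

J = πd⁴/32 = π(0.0834)⁴/32 = 4.750×10^-6 m⁴.
θ = T·L/(G·J) = 11900 × 3.09 / (41.8×10⁹ × 4.750×10^-6) = 0.1852 rad.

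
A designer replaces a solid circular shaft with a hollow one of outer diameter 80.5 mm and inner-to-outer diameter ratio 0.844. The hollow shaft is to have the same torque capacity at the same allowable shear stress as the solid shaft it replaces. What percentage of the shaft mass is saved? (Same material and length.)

Equal τ_max and T ⇒ the solid shaft needs d_s³ = d_o³(1−k⁴), so d_s = 80.5·(1−0.844⁴)^(1/3) = 63.58 mm.
Area ratio A_h/A_s = d_o²(1−k²)/d_s² = (1−k²)/(1−k⁴)^(2/3) = 0.4612.
Mass saving = 1 − 0.4612 = 53.9 %.

53.9 %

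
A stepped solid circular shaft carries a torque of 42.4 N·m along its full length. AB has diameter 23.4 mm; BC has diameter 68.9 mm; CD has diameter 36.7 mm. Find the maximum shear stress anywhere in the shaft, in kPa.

16900 kPa

Under the same torque, τ_max = 16T/(πd³) is largest where d is smallest — segment AB (d = 23.4 mm).
τ_max = 16·42.40/(π·(0.0234)³) = 1.685×10^7 Pa.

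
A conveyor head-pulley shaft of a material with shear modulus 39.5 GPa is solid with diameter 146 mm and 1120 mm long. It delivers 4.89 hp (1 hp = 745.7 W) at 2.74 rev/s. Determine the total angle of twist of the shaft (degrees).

0.00771°

ω = 2π·2.74 = 17.22 rad/s, so T = P/ω = 4.89×745.7 / 17.22 = 211.8 N·m.
J = πd⁴/32 = π(0.146)⁴/32 = 4.461×10^-5 m⁴.
θ = T·L/(G·J) = 211.8 × 1.12 / (39.5×10⁹ × 4.461×10^-5) = 1.346×10^-4 rad.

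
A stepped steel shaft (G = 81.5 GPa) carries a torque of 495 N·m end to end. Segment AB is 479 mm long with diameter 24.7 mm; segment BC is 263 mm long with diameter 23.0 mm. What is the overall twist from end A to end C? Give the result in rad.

0.138 rad

J_AB = π(0.0247)⁴/32 = 3.65×10^-8 m⁴; J_BC = π(0.0230)⁴/32 = 2.75×10^-8 m⁴.
θ = (T/G)·Σ L_i/J_i = (495.0/81.5×10⁹)·(0.479/3.65×10^-8 + 0.263/2.75×10^-8) = 0.1378 rad.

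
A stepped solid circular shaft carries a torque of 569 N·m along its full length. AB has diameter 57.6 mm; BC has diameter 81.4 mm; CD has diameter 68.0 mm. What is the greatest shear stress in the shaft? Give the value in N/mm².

15.2 N/mm²

Under the same torque, τ_max = 16T/(πd³) is largest where d is smallest — segment AB (d = 57.6 mm).
τ_max = 16·569.0/(π·(0.0576)³) = 1.516×10^7 Pa.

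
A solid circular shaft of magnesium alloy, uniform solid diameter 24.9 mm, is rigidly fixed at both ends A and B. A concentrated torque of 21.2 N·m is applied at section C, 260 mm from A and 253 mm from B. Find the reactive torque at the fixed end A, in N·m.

10.5 N·m

With uniform GJ and both ends fixed, compatibility θ_AC = θ_CB gives T_A·a = T_B·b, together with T_A + T_B = T₀.
T_A = T₀·b/(a+b) = 21.20·253/513.0 = 10.46 N·m; T_B = 10.74 N·m.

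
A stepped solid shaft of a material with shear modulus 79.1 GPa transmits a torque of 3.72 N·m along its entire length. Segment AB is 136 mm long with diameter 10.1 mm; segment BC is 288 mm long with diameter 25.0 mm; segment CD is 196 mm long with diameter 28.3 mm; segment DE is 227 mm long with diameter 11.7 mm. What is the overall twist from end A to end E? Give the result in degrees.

J_AB = π(0.0101)⁴/32 = 1.02×10^-9 m⁴; J_BC = π(0.0250)⁴/32 = 3.83×10^-8 m⁴; J_CD = π(0.0283)⁴/32 = 6.30×10^-8 m⁴; J_DE = π(0.0117)⁴/32 = 1.84×10^-9 m⁴.
θ = (T/G)·Σ L_i/J_i = (3.720/79.1×10⁹)·(0.136/1.02×10^-9 + 0.288/3.83×10^-8 + 0.196/6.30×10^-8 + 0.227/1.84×10^-9) = 0.01256 rad.

0.720°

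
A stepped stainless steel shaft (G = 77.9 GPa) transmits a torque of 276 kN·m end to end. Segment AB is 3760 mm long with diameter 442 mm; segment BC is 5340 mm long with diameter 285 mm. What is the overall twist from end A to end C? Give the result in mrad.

J_AB = π(0.442)⁴/32 = 3.75×10^-3 m⁴; J_BC = π(0.285)⁴/32 = 6.48×10^-4 m⁴.
θ = (T/G)·Σ L_i/J_i = (276000/77.9×10⁹)·(3.76/3.75×10^-3 + 5.34/6.48×10^-4) = 0.03277 rad.

32.8 mrad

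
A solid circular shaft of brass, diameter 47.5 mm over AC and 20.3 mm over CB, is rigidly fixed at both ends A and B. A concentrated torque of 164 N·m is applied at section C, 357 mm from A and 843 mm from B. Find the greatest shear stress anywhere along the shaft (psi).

1110 psi

Compatibility: T_A·a/J_AC = T_B·b/J_CB with T_A + T_B = T₀.
J_AC = 5.00×10^-7 m⁴, J_CB = 1.67×10^-8 m⁴, so T_A = T₀·(J_AC/a)/((J_AC/a)+(J_CB/b)) = 161.7 N·m, T_B = 2.285 N·m.
τ in each portion: τ_AC = 7.68×10^6 Pa, τ_CB = 1.39×10^6 Pa; maximum is in AC.
τ_max = T_AC·r/J = 161.7·0.0238/5.00×10^-7 = 7.685×10^6 Pa.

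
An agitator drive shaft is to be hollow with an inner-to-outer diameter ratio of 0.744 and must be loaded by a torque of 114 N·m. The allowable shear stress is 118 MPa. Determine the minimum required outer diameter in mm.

19.2 mm

For a hollow shaft with d_i/d_o = 0.744: τ_max = 16T/(π d_o³ (1−k⁴)), so d_o = [16T/(π τ_allow (1−k⁴))]^(1/3) = [16·114.0/(π·1.18×10^8·0.6936)]^(1/3) = 0.01921 m.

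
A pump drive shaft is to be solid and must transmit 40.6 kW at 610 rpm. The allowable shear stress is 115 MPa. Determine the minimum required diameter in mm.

30.4 mm

ω = 2π·610/60 = 63.88 rad/s, so T = P/ω = 40.6×10³ / 63.88 = 635.6 N·m.
For a solid shaft τ_max = 16T/(πd³), so d = (16T/(π τ_allow))^(1/3) = (16·635.6/(π·1.15×10^8))^(1/3) = 0.03042 m.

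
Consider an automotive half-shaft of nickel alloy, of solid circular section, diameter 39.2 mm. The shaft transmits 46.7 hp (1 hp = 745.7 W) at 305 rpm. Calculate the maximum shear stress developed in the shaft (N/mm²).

92.2 N/mm²

ω = 2π·305/60 = 31.94 rad/s, so T = P/ω = 46.7×745.7 / 31.94 = 1090 N·m.
J = πd⁴/32 = π(0.0392)⁴/32 = 2.318×10^-7 m⁴.
τ_max = T·r/J = 1090 × 0.0196 / 2.318×10^-7 = 9.219×10^7 Pa.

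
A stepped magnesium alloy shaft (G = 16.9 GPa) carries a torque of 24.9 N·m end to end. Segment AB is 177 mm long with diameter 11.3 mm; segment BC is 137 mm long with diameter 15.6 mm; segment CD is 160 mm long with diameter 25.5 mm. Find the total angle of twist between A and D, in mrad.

J_AB = π(0.0113)⁴/32 = 1.60×10^-9 m⁴; J_BC = π(0.0156)⁴/32 = 5.81×10^-9 m⁴; J_CD = π(0.0255)⁴/32 = 4.15×10^-8 m⁴.
θ = (T/G)·Σ L_i/J_i = (24.90/16.9×10⁹)·(0.177/1.60×10^-9 + 0.137/5.81×10^-9 + 0.160/4.15×10^-8) = 0.2033 rad.

203 mrad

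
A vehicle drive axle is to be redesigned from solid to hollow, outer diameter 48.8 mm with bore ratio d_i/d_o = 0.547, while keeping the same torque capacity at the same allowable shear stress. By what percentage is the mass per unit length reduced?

Equal τ_max and T ⇒ the solid shaft needs d_s³ = d_o³(1−k⁴), so d_s = 48.8·(1−0.547⁴)^(1/3) = 47.30 mm.
Area ratio A_h/A_s = d_o²(1−k²)/d_s² = (1−k²)/(1−k⁴)^(2/3) = 0.7460.
Mass saving = 1 − 0.7460 = 25.4 %.

25.4 %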